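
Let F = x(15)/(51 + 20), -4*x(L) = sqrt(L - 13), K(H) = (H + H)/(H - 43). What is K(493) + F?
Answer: 493/225 - sqrt(2)/284 ≈ 2.1861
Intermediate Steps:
K(H) = 2*H/(-43 + H) (K(H) = (2*H)/(-43 + H) = 2*H/(-43 + H))
x(L) = -sqrt(-13 + L)/4 (x(L) = -sqrt(L - 13)/4 = -sqrt(-13 + L)/4)
F = -sqrt(2)/284 (F = (-sqrt(-13 + 15)/4)/(51 + 20) = -sqrt(2)/4/71 = -sqrt(2)/4*(1/71) = -sqrt(2)/284 ≈ -0.0049796)
K(493) + F = 2*493/(-43 + 493) - sqrt(2)/284 = 2*493/450 - sqrt(2)/284 = 2*493*(1/450) - sqrt(2)/284 = 493/225 - sqrt(2)/284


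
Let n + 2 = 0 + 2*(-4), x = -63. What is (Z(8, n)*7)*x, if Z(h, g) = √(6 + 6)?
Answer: -882*√3 ≈ -1527.7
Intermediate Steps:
n = -10 (n = -2 + (0 + 2*(-4)) = -2 + (0 - 8) = -2 - 8 = -10)
Z(h, g) = 2*√3 (Z(h, g) = √12 = 2*√3)
(Z(8, n)*7)*x = ((2*√3)*7)*(-63) = (14*√3)*(-63) = -882*√3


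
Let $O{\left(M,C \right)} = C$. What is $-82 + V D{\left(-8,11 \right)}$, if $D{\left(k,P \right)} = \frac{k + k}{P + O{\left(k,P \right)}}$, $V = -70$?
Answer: $- \frac{342}{11} \approx -31.091$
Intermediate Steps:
$D{\left(k,P \right)} = \frac{k}{P}$ ($D{\left(k,P \right)} = \frac{k + k}{P + P} = \frac{2 k}{2 P} = 2 k \frac{1}{2 P} = \frac{k}{P}$)
$-82 + V D{\left(-8,11 \right)} = -82 - 70 \left(- \frac{8}{11}\right) = -82 - 70 \left(\left(-8\right) \frac{1}{11}\right) = -82 - - \frac{560}{11} = -82 + \frac{560}{11} = - \frac{342}{11}$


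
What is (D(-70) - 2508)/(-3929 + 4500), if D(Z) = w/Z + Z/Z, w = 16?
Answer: -87753/19985 ≈ -4.3909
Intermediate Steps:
D(Z) = 1 + 16/Z (D(Z) = 16/Z + Z/Z = 16/Z + 1 = 1 + 16/Z)
(D(-70) - 2508)/(-3929 + 4500) = ((16 - 70)/(-70) - 2508)/(-3929 + 4500) = (-1/70*(-54) - 2508)/571 = (27/35 - 2508)*(1/571) = -87753/35*1/571 = -87753/19985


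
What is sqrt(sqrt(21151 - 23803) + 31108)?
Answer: sqrt(31108 + 2*I*sqrt(663)) ≈ 176.37 + 0.146*I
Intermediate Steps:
sqrt(sqrt(21151 - 23803) + 31108) = sqrt(sqrt(-2652) + 31108) = sqrt(2*I*sqrt(663) + 31108) = sqrt(31108 + 2*I*sqrt(663))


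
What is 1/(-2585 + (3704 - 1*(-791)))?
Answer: 1/1910 ≈ 0.00052356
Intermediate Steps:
1/(-2585 + (3704 - 1*(-791))) = 1/(-2585 + (3704 + 791)) = 1/(-2585 + 4495) = 1/1910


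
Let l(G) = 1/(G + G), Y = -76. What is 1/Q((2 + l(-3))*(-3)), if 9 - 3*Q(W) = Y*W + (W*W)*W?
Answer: -8/647 ≈ -0.012365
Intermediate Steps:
l(G) = 1/(2*G)
Q(W) = 3 - W³/3 + 76*W/3 (Q(W) = 3 - (-76*W + (W*W)*W)/3 = 3 - (-76*W + W²*W)/3 = 3 - (-76*W + W³)/3 = 3 - (W³ - 76*W)/3 = 3 + (-W³/3 + 76*W/3) = 3 - W³/3 + 76*W/3)
1/Q((2 + l(-3))*(-3)) = 1/(3 - (-27*(2 + (½)/(-3))³)/3 + 76*((2 + (½)/(-3))*(-3))/3) = 1/(3 - (-27*(2 + (½)*(-⅓))³)/3 + 76*((2 + (½)*(-⅓))*(-3))/3) = 1/(3 - (-27*(2 - ⅙)³)/3 + 76*((2 - ⅙)*(-3))/3) = 1/(3 - ((11/6)*(-3))³/3 + 76*((11/6)*(-3))/3) = 1/(3 - (-11/2)³/3 + (76/3)*(-11/2)) = 1/(3 - ⅓*(-1331/8) - 418/3) = 1/(3 + 1331/24 - 418/3) = 1/(-647/8) = -8/647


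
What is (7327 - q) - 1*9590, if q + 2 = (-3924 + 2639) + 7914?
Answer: -8890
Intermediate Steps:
q = 6627 (q = -2 + ((-3924 + 2639) + 7914) = -2 + (-1285 + 7914) = -2 + 6629 = 6627)
(7327 - q) - 1*9590 = (7327 - 1*6627) - 1*9590 = (7327 - 6627) - 9590 = 700 - 9590 = -8890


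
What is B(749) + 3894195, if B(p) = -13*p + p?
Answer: 3885207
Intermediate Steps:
B(p) = -12*p
B(749) + 3894195 = -12*749 + 3894195 = -8988 + 3894195 = 3885207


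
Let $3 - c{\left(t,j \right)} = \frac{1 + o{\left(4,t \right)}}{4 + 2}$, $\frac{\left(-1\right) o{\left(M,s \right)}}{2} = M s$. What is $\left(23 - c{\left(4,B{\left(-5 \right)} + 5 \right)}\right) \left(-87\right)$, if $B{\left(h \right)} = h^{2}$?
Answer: $- \frac{2581}{2} \approx -1290.5$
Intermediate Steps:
$o{\left(M,s \right)} = - 2 M s$
$c{\left(t,j \right)} = \frac{17}{6} + \frac{4 t}{3}$ ($c{\left(t,j \right)} = 3 - \frac{1 - 8 t}{4 + 2} = 3 - \frac{1 - 8 t}{6} = 3 - \left(1 - 8 t\right) \frac{1}{6} = 3 - \left(\frac{1}{6} - \frac{4 t}{3}\right) = 3 + \left(- \frac{1}{6} + \frac{4 t}{3}\right) = \frac{17}{6} + \frac{4 t}{3}$)
$\left(23 - c{\left(4,B{\left(-5 \right)} + 5 \right)}\right) \left(-87\right) = \left(23 - \left(\frac{17}{6} + \frac{4}{3} \cdot 4\right)\right) \left(-87\right) = \left(23 - \left(\frac{17}{6} + \frac{16}{3}\right)\right) \left(-87\right) = \left(23 - \frac{49}{6}\right) \left(-87\right) = \frac{89}{6} \left(-87\right) = - \frac{2581}{2}$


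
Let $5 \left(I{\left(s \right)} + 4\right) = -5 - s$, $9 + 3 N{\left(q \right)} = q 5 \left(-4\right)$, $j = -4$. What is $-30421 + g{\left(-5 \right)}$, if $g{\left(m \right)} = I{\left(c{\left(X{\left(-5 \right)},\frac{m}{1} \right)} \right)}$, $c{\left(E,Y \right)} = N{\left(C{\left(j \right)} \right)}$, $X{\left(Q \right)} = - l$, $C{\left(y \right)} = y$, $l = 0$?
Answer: $- \frac{456461}{15} \approx -30431.0$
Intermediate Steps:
$N{\left(q \right)} = -3 - \frac{20 q}{3}$ ($N{\left(q \right)} = -3 + \frac{q 5 \left(-4\right)}{3} = -3 + \frac{5 q \left(-4\right)}{3} = -3 + \frac{\left(-20\right) q}{3} = -3 - \frac{20 q}{3}$)
$X{\left(Q \right)} = 0$ ($X{\left(Q \right)} = \left(-1\right) 0 = 0$)
$c{\left(E,Y \right)} = \frac{71}{3}$ ($c{\left(E,Y \right)} = -3 - - \frac{80}{3} = -3 + \frac{80}{3} = \frac{71}{3}$)
$I{\left(s \right)} = -5 - \frac{s}{5}$ ($I{\left(s \right)} = -4 + \frac{-5 - s}{5} = -4 - \left(1 + \frac{s}{5}\right) = -5 - \frac{s}{5}$)
$g{\left(m \right)} = - \frac{146}{15}$ ($g{\left(m \right)} = -5 - \frac{71}{15} = - \frac{146}{15}$)
$-30421 + g{\left(-5 \right)} = -30421 - \frac{146}{15} = - \frac{456461}{15}$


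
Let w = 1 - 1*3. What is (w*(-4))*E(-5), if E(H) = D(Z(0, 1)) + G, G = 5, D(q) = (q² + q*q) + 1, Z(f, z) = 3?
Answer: 192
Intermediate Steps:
D(q) = 1 + 2*q² (D(q) = (q² + q²) + 1 = 2*q² + 1 = 1 + 2*q²)
E(H) = 24 (E(H) = (1 + 2*3²) + 5 = (1 + 2*9) + 5 = (1 + 18) + 5 = 19 + 5 = 24)
w = -2 (w = 1 - 3 = -2)
(w*(-4))*E(-5) = -2*(-4)*24 = 8*24 = 192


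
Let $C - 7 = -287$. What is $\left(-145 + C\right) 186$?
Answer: $-79050$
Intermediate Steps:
$C = -280$ ($C = 7 - 287 = -280$)
$\left(-145 + C\right) 186 = \left(-145 - 280\right) 186 = \left(-425\right) 186 = -79050$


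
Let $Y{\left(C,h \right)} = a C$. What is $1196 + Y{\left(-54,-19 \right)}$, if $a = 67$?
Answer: $-2422$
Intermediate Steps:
$Y{\left(C,h \right)} = 67 C$
$1196 + Y{\left(-54,-19 \right)} = 1196 + 67 \left(-54\right) = 1196 - 3618 = -2422$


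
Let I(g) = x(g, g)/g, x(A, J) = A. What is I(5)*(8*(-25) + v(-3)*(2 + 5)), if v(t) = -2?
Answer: -214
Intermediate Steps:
I(g) = 1 (I(g) = g/g = 1)
I(5)*(8*(-25) + v(-3)*(2 + 5)) = 1*(8*(-25) - 2*(2 + 5)) = 1*(-200 - 2*7) = 1*(-200 - 14) = 1*(-214) = -214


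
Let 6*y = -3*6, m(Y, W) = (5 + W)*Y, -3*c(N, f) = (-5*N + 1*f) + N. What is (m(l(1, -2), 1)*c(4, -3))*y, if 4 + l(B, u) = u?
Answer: 684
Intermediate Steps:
l(B, u) = -4 + u
c(N, f) = -f/3 + 4*N/3 (c(N, f) = -((-5*N + 1*f) + N)/3 = -((-5*N + f) + N)/3 = -((f - 5*N) + N)/3 = -(f - 4*N)/3 = -f/3 + 4*N/3)
m(Y, W) = Y*(5 + W)
y = -3 (y = (-3*6)/6 = (⅙)*(-18) = -3)
(m(l(1, -2), 1)*c(4, -3))*y = (((-4 - 2)*(5 + 1))*(-⅓*(-3) + (4/3)*4))*(-3) = ((-6*6)*(1 + 16/3))*(-3) = -36*19/3*(-3) = -228*(-3) = 684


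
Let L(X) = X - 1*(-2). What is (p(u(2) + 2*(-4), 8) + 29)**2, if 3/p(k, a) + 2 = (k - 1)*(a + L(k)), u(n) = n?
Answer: 83521/100 ≈ 835.21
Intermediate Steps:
L(X) = 2 + X (L(X) = X + 2 = 2 + X)
p(k, a) = 3/(-2 + (-1 + k)*(2 + a + k)) (p(k, a) = 3/(-2 + (k - 1)*(a + (2 + k))) = 3/(-2 + (-1 + k)*(2 + a + k)))
(p(u(2) + 2*(-4), 8) + 29)**2 = (3/(-4 + (2 + 2*(-4)) + (2 + 2*(-4))**2 - 1*8 + 8*(2 + 2*(-4))) + 29)**2 = (3/(-4 + (2 - 8) + (2 - 8)**2 - 8 + 8*(2 - 8)) + 29)**2 = (3/(-4 - 6 + (-6)**2 - 8 + 8*(-6)) + 29)**2 = (3/(-4 - 6 + 36 - 8 - 48) + 29)**2 = (3/(-30) + 29)**2 = (3*(-1/30) + 29)**2 = (-1/10 + 29)**2 = (289/10)**2 = 83521/100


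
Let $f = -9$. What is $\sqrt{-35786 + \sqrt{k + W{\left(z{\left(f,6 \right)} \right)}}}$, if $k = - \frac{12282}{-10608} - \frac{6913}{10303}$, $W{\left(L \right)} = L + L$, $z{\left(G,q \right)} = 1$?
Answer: $\frac{\sqrt{-742138728694252136 + 2276963 \sqrt{206290411449590}}}{4553926} \approx 189.17 i$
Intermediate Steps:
$W{\left(L \right)} = 2 L$
$k = \frac{8868057}{18215704}$ ($k = \left(-12282\right) \left(- \frac{1}{10608}\right) - \frac{6913}{10303} = \frac{2047}{1768} - \frac{6913}{10303} = \frac{8868057}{18215704} \approx 0.48684$)
$\sqrt{-35786 + \sqrt{k + W{\left(z{\left(f,6 \right)} \right)}}} = \sqrt{-35786 + \sqrt{\frac{8868057}{18215704} + 2 \cdot 1}} = \sqrt{-35786 + \sqrt{\frac{8868057}{18215704} + 2}} = \sqrt{-35786 + \sqrt{\frac{45299465}{18215704}}} = \sqrt{-35786 + \frac{\sqrt{206290411449590}}{9107852}}$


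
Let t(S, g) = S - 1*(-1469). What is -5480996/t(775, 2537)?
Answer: -1370249/561 ≈ -2442.5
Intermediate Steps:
t(S, g) = 1469 + S (t(S, g) = S + 1469 = 1469 + S)
-5480996/t(775, 2537) = -5480996/(1469 + 775) = -5480996/2244 = -5480996*1/2244 = -1370249/561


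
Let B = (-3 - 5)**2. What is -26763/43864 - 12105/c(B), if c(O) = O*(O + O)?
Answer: -93777027/44916736 ≈ -2.0878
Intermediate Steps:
B = 64 (B = (-8)**2 = 64)
c(O) = 2*O**2 (c(O) = O*(2*O) = 2*O**2)
-26763/43864 - 12105/c(B) = -26763/43864 - 12105/(2*64**2) = -26763*1/43864 - 12105/(2*4096) = -26763/43864 - 12105/8192 = -93777027/44916736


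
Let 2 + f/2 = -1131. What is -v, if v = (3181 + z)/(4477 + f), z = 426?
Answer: -3607/2211 ≈ -1.6314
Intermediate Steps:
f = -2266 (f = -4 + 2*(-1131) = -4 - 2262 = -2266)
v = 3607/2211 (v = (3181 + 426)/(4477 - 2266) = 3607/2211 ≈ 1.6314)
-v = -1*3607/2211 = -3607/2211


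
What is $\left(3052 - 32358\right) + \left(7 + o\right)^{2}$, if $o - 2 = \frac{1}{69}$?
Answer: $- \frac{139138982}{4761} \approx -29225.0$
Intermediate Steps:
$o = \frac{139}{69}$ ($o = 2 + \frac{1}{69} = \frac{139}{69} \approx 2.0145$)
$\left(3052 - 32358\right) + \left(7 + o\right)^{2} = \left(3052 - 32358\right) + \left(7 + \frac{139}{69}\right)^{2} = -29306 + \left(\frac{622}{69}\right)^{2} = -29306 + \frac{386884}{4761} = - \frac{139138982}{4761}$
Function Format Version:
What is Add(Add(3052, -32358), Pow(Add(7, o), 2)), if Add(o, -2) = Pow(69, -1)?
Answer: Rational(-139138982, 4761) ≈ -29225.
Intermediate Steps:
o = Rational(139, 69) (o = Add(2, Pow(69, -1)) = Add(2, Rational(1, 69)) = Rational(139, 69) ≈ 2.0145)
Add(Add(3052, -32358), Pow(Add(7, o), 2)) = Add(Add(3052, -32358), Pow(Add(7, Rational(139, 69)), 2)) = Add(-29306, Pow(Rational(622, 69), 2)) = Add(-29306, Rational(386884, 4761)) = Rational(-139138982, 4761)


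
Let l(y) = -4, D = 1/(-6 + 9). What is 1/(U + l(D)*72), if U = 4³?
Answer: -1/224 ≈ -0.0044643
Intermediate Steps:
D = ⅓ (D = 1/3 = ⅓ ≈ 0.33333)
U = 64
1/(U + l(D)*72) = 1/(64 - 4*72) = 1/(64 - 288) = 1/(-224) = -1/224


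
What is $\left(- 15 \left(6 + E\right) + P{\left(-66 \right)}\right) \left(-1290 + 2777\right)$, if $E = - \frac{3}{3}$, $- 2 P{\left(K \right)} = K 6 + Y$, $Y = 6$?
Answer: $178440$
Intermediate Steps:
$P{\left(K \right)} = -3 - 3 K$ ($P{\left(K \right)} = - \frac{K 6 + 6}{2} = - \frac{6 K + 6}{2} = - \frac{6 + 6 K}{2} = -3 - 3 K$)
$E = -1$ ($E = \left(-3\right) \frac{1}{3} = -1$)
$\left(- 15 \left(6 + E\right) + P{\left(-66 \right)}\right) \left(-1290 + 2777\right) = \left(- 15 \left(6 - 1\right) - -195\right) \left(-1290 + 2777\right) = \left(\left(-15\right) 5 + \left(-3 + 198\right)\right) 1487 = \left(-75 + 195\right) 1487 = 120 \cdot 1487 = 178440$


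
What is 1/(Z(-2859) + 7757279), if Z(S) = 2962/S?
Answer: 2859/22178057699 ≈ 1.2891e-7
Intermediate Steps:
1/(Z(-2859) + 7757279) = 1/(2962/(-2859) + 7757279) = 1/(2962*(-1/2859) + 7757279) = 1/(-2962/2859 + 7757279) = 1/(22178057699/2859) = 2859/22178057699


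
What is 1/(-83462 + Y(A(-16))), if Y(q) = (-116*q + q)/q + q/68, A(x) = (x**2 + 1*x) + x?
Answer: -17/1420753 ≈ -1.1965e-5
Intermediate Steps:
A(x) = x**2 + 2*x (A(x) = (x**2 + x) + x = (x + x**2) + x = x**2 + 2*x)
Y(q) = -115 + q/68 (Y(q) = (-115*q)/q + q*(1/68) = -115 + q/68)
1/(-83462 + Y(A(-16))) = 1/(-83462 + (-115 + (-16*(2 - 16))/68)) = 1/(-83462 + (-115 + (-16*(-14))/68)) = 1/(-83462 + (-115 + (1/68)*224)) = 1/(-83462 + (-115 + 56/17)) = 1/(-83462 - 1899/17) = 1/(-1420753/17) = -17/1420753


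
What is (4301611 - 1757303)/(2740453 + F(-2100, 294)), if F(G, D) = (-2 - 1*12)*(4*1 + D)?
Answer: 2544308/2736281 ≈ 0.92984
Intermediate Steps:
F(G, D) = -56 - 14*D (F(G, D) = (-2 - 12)*(4 + D) = -14*(4 + D) = -56 - 14*D)
(4301611 - 1757303)/(2740453 + F(-2100, 294)) = (4301611 - 1757303)/(2740453 + (-56 - 14*294)) = 2544308/(2740453 + (-56 - 4116)) = 2544308/(2740453 - 4172) = 2544308/2736281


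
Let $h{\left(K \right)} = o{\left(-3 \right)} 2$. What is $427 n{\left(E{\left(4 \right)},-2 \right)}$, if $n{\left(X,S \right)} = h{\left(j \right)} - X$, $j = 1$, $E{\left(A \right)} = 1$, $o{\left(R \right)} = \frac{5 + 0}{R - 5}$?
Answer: $- \frac{3843}{4} \approx -960.75$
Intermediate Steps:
$o{\left(R \right)} = \frac{5}{-5 + R}$
$h{\left(K \right)} = - \frac{5}{4}$ ($h{\left(K \right)} = \frac{5}{-5 - 3} \cdot 2 = \frac{5}{-8} \cdot 2 = 5 \left(- \frac{1}{8}\right) 2 = \left(- \frac{5}{8}\right) 2 = - \frac{5}{4}$)
$n{\left(X,S \right)} = - \frac{5}{4} - X$
$427 n{\left(E{\left(4 \right)},-2 \right)} = 427 \left(- \frac{5}{4} - 1\right) = 427 \left(- \frac{9}{4}\right) = - \frac{3843}{4}$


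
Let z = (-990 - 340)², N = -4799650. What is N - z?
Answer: -6568550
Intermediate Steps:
z = 1768900 (z = (-1330)² = 1768900)
N - z = -4799650 - 1*1768900 = -4799650 - 1768900 = -6568550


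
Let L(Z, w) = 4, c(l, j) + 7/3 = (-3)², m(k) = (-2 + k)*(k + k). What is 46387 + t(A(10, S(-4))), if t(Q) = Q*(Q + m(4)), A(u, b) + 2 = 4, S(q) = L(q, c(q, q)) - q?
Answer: 46423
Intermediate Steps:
m(k) = 2*k*(-2 + k) (m(k) = (-2 + k)*(2*k) = 2*k*(-2 + k))
c(l, j) = 20/3 (c(l, j) = -7/3 + (-3)² = -7/3 + 9 = 20/3)
S(q) = 4 - q
A(u, b) = 2 (A(u, b) = -2 + 4 = 2)
t(Q) = Q*(16 + Q) (t(Q) = Q*(Q + 2*4*(-2 + 4)) = Q*(Q + 2*4*2) = Q*(Q + 16) = Q*(16 + Q))
46387 + t(A(10, S(-4))) = 46387 + 2*(16 + 2) = 46387 + 2*18 = 46387 + 36 = 46423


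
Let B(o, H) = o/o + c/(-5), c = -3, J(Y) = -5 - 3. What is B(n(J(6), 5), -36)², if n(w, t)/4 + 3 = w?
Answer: 64/25 ≈ 2.5600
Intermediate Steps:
J(Y) = -8
n(w, t) = -12 + 4*w
B(o, H) = 8/5 (B(o, H) = o/o - 3/(-5) = 1 - 3*(-⅕) = 1 + ⅗ = 8/5)
B(n(J(6), 5), -36)² = (8/5)² = 64/25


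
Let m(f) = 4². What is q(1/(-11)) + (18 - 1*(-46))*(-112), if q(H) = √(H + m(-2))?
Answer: -7168 + 5*√77/11 ≈ -7164.0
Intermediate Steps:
m(f) = 16
q(H) = √(16 + H) (q(H) = √(H + 16) = √(16 + H))
q(1/(-11)) + (18 - 1*(-46))*(-112) = √(16 + 1/(-11)) + (18 - 1*(-46))*(-112) = √(16 - 1/11) + (18 + 46)*(-112) = √(175/11) + 64*(-112) = 5*√77/11 - 7168 = -7168 + 5*√77/11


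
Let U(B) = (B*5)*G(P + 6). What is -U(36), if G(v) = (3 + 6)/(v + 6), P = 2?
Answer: -810/7 ≈ -115.71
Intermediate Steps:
G(v) = 9/(6 + v)
U(B) = 45*B/14 (U(B) = (B*5)*(9/(6 + (2 + 6))) = (5*B)*(9/(6 + 8)) = (5*B)*(9/14) = 45*B/14)
-U(36) = -45*36/14 = -1*810/7 = -810/7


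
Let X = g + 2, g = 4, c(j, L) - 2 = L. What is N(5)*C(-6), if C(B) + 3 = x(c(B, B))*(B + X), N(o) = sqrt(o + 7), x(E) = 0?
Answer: -6*sqrt(3) ≈ -10.392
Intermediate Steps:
c(j, L) = 2 + L
X = 6 (X = 4 + 2 = 6)
N(o) = sqrt(7 + o)
C(B) = -3 (C(B) = -3 + 0*(B + 6) = -3 + 0*(6 + B) = -3 + 0 = -3)
N(5)*C(-6) = sqrt(7 + 5)*(-3) = sqrt(12)*(-3) = (2*sqrt(3))*(-3) = -6*sqrt(3)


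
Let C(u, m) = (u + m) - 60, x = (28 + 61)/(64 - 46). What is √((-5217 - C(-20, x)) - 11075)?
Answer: I*√583810/6 ≈ 127.35*I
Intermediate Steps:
x = 89/18 ≈ 4.9444
C(u, m) = -60 + m + u (C(u, m) = (m + u) - 60 = -60 + m + u)
√((-5217 - C(-20, x)) - 11075) = √((-5217 - (-60 + 89/18 - 20)) - 11075) = √((-5217 - 1*(-1351/18)) - 11075) = √((-5217 + 1351/18) - 11075) = √(-92555/18 - 11075) = √(-291905/18) = I*√583810/6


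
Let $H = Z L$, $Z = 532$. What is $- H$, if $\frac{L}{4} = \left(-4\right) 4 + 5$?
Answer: $23408$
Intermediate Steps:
$L = -44$ ($L = 4 \left(\left(-4\right) 4 + 5\right) = 4 \left(-16 + 5\right) = 4 \left(-11\right) = -44$)
$H = -23408$ ($H = 532 \left(-44\right) = -23408$)
$- H = \left(-1\right) \left(-23408\right) = 23408$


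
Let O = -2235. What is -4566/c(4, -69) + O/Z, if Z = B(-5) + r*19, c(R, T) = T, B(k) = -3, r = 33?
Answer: 299441/4784 ≈ 62.592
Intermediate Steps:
Z = 624 (Z = -3 + 33*19 = -3 + 627 = 624)
-4566/c(4, -69) + O/Z = -4566/(-69) - 2235/624 = -4566*(-1/69) - 2235*1/624 = 1522/23 - 745/208 = 299441/4784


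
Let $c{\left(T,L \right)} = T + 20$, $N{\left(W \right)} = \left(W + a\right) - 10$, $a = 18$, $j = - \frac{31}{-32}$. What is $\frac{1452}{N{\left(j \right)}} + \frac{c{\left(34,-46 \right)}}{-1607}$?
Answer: $\frac{74652150}{461209} \approx 161.86$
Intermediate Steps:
$j = \frac{31}{32}$ ($j = \left(-31\right) \left(- \frac{1}{32}\right) = \frac{31}{32} \approx 0.96875$)
$N{\left(W \right)} = 8 + W$ ($N{\left(W \right)} = \left(W + 18\right) - 10 = \left(18 + W\right) - 10 = 8 + W$)
$c{\left(T,L \right)} = 20 + T$
$\frac{1452}{N{\left(j \right)}} + \frac{c{\left(34,-46 \right)}}{-1607} = \frac{1452}{8 + \frac{31}{32}} + \frac{20 + 34}{-1607} = \frac{1452}{\frac{287}{32}} + 54 \left(- \frac{1}{1607}\right) = 1452 \cdot \frac{32}{287} - \frac{54}{1607} = \frac{46464}{287} - \frac{54}{1607} = \frac{74652150}{461209}$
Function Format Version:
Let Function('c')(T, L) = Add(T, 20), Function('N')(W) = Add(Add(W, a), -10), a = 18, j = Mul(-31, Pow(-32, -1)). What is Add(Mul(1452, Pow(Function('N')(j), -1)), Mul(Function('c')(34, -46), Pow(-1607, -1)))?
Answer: Rational(74652150, 461209) ≈ 161.86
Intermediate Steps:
j = Rational(31, 32) (j = Mul(-31, Rational(-1, 32)) = Rational(31, 32) ≈ 0.96875)
Function('N')(W) = Add(8, W) (Function('N')(W) = Add(Add(W, 18), -10) = Add(Add(18, W), -10) = Add(8, W))
Function('c')(T, L) = Add(20, T)
Add(Mul(1452, Pow(Function('N')(j), -1)), Mul(Function('c')(34, -46), Pow(-1607, -1))) = Add(Mul(1452, Pow(Add(8, Rational(31, 32)), -1)), Mul(Add(20, 34), Pow(-1607, -1))) = Add(Mul(1452, Pow(Rational(287, 32), -1)), Mul(54, Rational(-1, 1607))) = Add(Mul(1452, Rational(32, 287)), Rational(-54, 1607)) = Add(Rational(46464, 287), Rational(-54, 1607)) = Rational(74652150, 461209)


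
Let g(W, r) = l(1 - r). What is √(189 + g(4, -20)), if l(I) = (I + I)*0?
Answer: 3*√21 ≈ 13.748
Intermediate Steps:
l(I) = 0 (l(I) = (2*I)*0 = 0)
g(W, r) = 0
√(189 + g(4, -20)) = √(189 + 0) = √189 = 3*√21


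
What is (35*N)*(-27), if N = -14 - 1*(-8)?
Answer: 5670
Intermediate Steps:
N = -6 (N = -14 + 8 = -6)
(35*N)*(-27) = (35*(-6))*(-27) = -210*(-27) = 5670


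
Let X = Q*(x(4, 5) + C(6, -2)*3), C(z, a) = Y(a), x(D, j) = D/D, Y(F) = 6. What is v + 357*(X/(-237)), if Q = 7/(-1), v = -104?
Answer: 7611/79 ≈ 96.342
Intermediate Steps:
x(D, j) = 1
C(z, a) = 6
Q = -7 (Q = 7*(-1) = -7)
X = -133 (X = -7*(1 + 6*3) = -7*(1 + 18) = -7*19 = -133)
v + 357*(X/(-237)) = -104 + 357*(-133/(-237)) = -104 + 357*(-133*(-1/237)) = -104 + 357*(133/237) = -104 + 15827/79 = 7611/79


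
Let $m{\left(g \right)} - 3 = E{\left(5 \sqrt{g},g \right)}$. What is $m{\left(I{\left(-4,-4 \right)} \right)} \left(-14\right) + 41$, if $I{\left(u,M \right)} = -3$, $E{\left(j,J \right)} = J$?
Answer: $41$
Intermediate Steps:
$m{\left(g \right)} = 3 + g$
$m{\left(I{\left(-4,-4 \right)} \right)} \left(-14\right) + 41 = \left(3 - 3\right) \left(-14\right) + 41 = 0 \left(-14\right) + 41 = 0 + 41 = 41$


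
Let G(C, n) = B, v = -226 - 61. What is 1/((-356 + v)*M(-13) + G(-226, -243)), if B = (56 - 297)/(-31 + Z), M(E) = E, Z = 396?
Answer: 365/3050794 ≈ 0.00011964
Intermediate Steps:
v = -287
B = -241/365 (B = (56 - 297)/(-31 + 396) = -241/365 ≈ -0.66027)
G(C, n) = -241/365
1/((-356 + v)*M(-13) + G(-226, -243)) = 1/((-356 - 287)*(-13) - 241/365) = 1/(-643*(-13) - 241/365) = 1/(8359 - 241/365) = 1/(3050794/365) = 365/3050794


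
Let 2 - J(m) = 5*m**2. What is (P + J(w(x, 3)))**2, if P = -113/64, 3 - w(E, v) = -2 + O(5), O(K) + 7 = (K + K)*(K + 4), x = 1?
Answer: 3790283328225/4096 ≈ 9.2536e+8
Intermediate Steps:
O(K) = -7 + 2*K*(4 + K) (O(K) = -7 + (K + K)*(K + 4) = -7 + (2*K)*(4 + K) = -7 + 2*K*(4 + K))
w(E, v) = -78 (w(E, v) = 3 - (-2 + (-7 + 2*5**2 + 8*5)) = 3 - (-2 + (-7 + 2*25 + 40)) = 3 - (-2 + (-7 + 50 + 40)) = 3 - (-2 + 83) = 3 - 1*81 = 3 - 81 = -78)
J(m) = 2 - 5*m**2
P = -113/64 (P = -113*1/64 = -113/64 ≈ -1.7656)
(P + J(w(x, 3)))**2 = (-113/64 + (2 - 5*(-78)**2))**2 = (-113/64 + (2 - 5*6084))**2 = (-113/64 + (2 - 30420))**2 = (-113/64 - 30418)**2 = (-1946865/64)**2 = 3790283328225/4096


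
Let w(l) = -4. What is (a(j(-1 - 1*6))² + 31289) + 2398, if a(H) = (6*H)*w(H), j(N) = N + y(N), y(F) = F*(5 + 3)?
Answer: 2319831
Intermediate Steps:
y(F) = 8*F (y(F) = F*8 = 8*F)
j(N) = 9*N (j(N) = N + 8*N = 9*N)
a(H) = -24*H (a(H) = (6*H)*(-4) = -24*H)
(a(j(-1 - 1*6))² + 31289) + 2398 = ((-216*(-1 - 1*6))² + 31289) + 2398 = ((-216*(-1 - 6))² + 31289) + 2398 = ((-216*(-7))² + 31289) + 2398 = ((-24*(-63))² + 31289) + 2398 = (1512² + 31289) + 2398 = (2286144 + 31289) + 2398 = 2317433 + 2398 = 2319831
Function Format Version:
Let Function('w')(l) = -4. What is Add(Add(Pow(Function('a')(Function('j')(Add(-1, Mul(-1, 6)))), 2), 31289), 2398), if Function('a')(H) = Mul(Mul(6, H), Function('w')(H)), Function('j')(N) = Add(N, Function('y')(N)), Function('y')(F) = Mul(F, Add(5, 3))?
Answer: 2319831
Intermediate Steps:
Function('y')(F) = Mul(8, F) (Function('y')(F) = Mul(F, 8) = Mul(8, F))
Function('j')(N) = Mul(9, N) (Function('j')(N) = Add(N, Mul(8, N)) = Mul(9, N))
Function('a')(H) = Mul(-24, H) (Function('a')(H) = Mul(Mul(6, H), -4) = Mul(-24, H))
Add(Add(Pow(Function('a')(Function('j')(Add(-1, Mul(-1, 6)))), 2), 31289), 2398) = Add(Add(Pow(Mul(-24, Mul(9, Add(-1, Mul(-1, 6)))), 2), 31289), 2398) = Add(Add(Pow(Mul(-24, Mul(9, Add(-1, -6))), 2), 31289), 2398) = Add(Add(Pow(Mul(-24, Mul(9, -7)), 2), 31289), 2398) = Add(Add(Pow(Mul(-24, -63), 2), 31289), 2398) = Add(Add(Pow(1512, 2), 31289), 2398) = Add(Add(2286144, 31289), 2398) = Add(2317433, 2398) = 2319831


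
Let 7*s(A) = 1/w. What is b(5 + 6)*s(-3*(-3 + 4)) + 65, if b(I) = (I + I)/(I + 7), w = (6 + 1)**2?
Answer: 200666/3087 ≈ 65.004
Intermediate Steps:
w = 49 (w = 7**2 = 49)
s(A) = 1/343 (s(A) = (1/7)/49 = (1/7)*(1/49) = 1/343)
b(I) = 2*I/(7 + I) (b(I) = (2*I)/(7 + I) = 2*I/(7 + I))
b(5 + 6)*s(-3*(-3 + 4)) + 65 = (2*(5 + 6)/(7 + (5 + 6)))*(1/343) + 65 = (2*11/(7 + 11))*(1/343) + 65 = (2*11/18)*(1/343) + 65 = (2*11*(1/18))*(1/343) + 65 = (11/9)*(1/343) + 65 = 11/3087 + 65 = 200666/3087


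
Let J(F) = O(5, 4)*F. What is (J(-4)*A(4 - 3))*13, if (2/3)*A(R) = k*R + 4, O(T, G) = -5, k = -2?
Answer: 780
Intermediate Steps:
J(F) = -5*F
A(R) = 6 - 3*R (A(R) = 3*(-2*R + 4)/2 = 3*(4 - 2*R)/2 = 6 - 3*R)
(J(-4)*A(4 - 3))*13 = ((-5*(-4))*(6 - 3*(4 - 3)))*13 = (20*(6 - 3*1))*13 = (20*(6 - 3))*13 = (20*3)*13 = 60*13 = 780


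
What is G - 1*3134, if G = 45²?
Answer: -1109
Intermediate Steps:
G = 2025
G - 1*3134 = 2025 - 1*3134 = 2025 - 3134 = -1109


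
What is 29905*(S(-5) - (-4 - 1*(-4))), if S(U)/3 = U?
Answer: -448575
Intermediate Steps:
S(U) = 3*U
29905*(S(-5) - (-4 - 1*(-4))) = 29905*(3*(-5) - (-4 - 1*(-4))) = 29905*(-15 - (-4 + 4)) = 29905*(-15 - 1*0) = 29905*(-15 + 0) = 29905*(-15) = -448575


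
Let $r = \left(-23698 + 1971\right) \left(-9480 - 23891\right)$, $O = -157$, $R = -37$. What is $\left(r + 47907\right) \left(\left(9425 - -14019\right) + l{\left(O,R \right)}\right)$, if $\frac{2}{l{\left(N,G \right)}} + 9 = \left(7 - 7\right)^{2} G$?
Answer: $\frac{152991670066256}{9} \approx 1.6999 \cdot 10^{13}$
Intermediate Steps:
$r = 725051717$ ($r = \left(-21727\right) \left(-33371\right) = 725051717$)
$l{\left(N,G \right)} = - \frac{2}{9}$ ($l{\left(N,G \right)} = \frac{2}{-9 + \left(7 - 7\right)^{2} G} = \frac{2}{-9 + 0^{2} G} = \frac{2}{-9 + 0 G} = \frac{2}{-9 + 0} = \frac{2}{-9} = 2 \left(- \frac{1}{9}\right) = - \frac{2}{9}$)
$\left(r + 47907\right) \left(\left(9425 - -14019\right) + l{\left(O,R \right)}\right) = \left(725051717 + 47907\right) \left(\left(9425 - -14019\right) - \frac{2}{9}\right) = 725099624 \left(\left(9425 + 14019\right) - \frac{2}{9}\right) = 725099624 \left(23444 - \frac{2}{9}\right) = 725099624 \cdot \frac{210994}{9} = \frac{152991670066256}{9}$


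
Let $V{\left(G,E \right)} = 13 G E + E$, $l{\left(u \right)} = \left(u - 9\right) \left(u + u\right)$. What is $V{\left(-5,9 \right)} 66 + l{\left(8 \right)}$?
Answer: $-38032$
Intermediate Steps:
$l{\left(u \right)} = 2 u \left(-9 + u\right)$ ($l{\left(u \right)} = \left(-9 + u\right) 2 u = 2 u \left(-9 + u\right)$)
$V{\left(G,E \right)} = E + 13 E G$ ($V{\left(G,E \right)} = 13 E G + E = E + 13 E G$)
$V{\left(-5,9 \right)} 66 + l{\left(8 \right)} = 9 \left(1 + 13 \left(-5\right)\right) 66 + 2 \cdot 8 \left(-9 + 8\right) = 9 \left(1 - 65\right) 66 + 2 \cdot 8 \left(-1\right) = 9 \left(-64\right) 66 - 16 = \left(-576\right) 66 - 16 = -38016 - 16 = -38032$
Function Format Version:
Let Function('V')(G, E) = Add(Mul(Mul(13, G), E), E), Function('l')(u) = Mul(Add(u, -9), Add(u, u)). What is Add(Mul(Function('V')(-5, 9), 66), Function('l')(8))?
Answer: -38032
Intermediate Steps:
Function('l')(u) = Mul(2, u, Add(-9, u)) (Function('l')(u) = Mul(Add(-9, u), Mul(2, u)) = Mul(2, u, Add(-9, u)))
Function('V')(G, E) = Add(E, Mul(13, E, G)) (Function('V')(G, E) = Add(Mul(13, E, G), E) = Add(E, Mul(13, E, G)))
Add(Mul(Function('V')(-5, 9), 66), Function('l')(8)) = Add(Mul(Mul(9, Add(1, Mul(13, -5))), 66), Mul(2, 8, Add(-9, 8))) = Add(Mul(Mul(9, Add(1, -65)), 66), Mul(2, 8, -1)) = Add(Mul(Mul(9, -64), 66), -16) = Add(Mul(-576, 66), -16) = Add(-38016, -16) = -38032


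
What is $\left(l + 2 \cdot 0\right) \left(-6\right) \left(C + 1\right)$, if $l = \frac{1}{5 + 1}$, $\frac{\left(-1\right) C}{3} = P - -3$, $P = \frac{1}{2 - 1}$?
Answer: $11$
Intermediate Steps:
$P = 1$ ($P = 1^{-1} = 1$)
$C = -12$ ($C = - 3 \left(1 - -3\right) = - 3 \left(1 + 3\right) = \left(-3\right) 4 = -12$)
$l = \frac{1}{6} \approx 0.16667$
$\left(l + 2 \cdot 0\right) \left(-6\right) \left(C + 1\right) = \left(\frac{1}{6} + 2 \cdot 0\right) \left(-6\right) \left(-12 + 1\right) = \left(\frac{1}{6} + 0\right) \left(-6\right) \left(-11\right) = \frac{1}{6} \left(-6\right) \left(-11\right) = \left(-1\right) \left(-11\right) = 11$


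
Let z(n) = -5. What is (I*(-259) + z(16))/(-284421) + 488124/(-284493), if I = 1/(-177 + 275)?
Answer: -647875862035/377606989914 ≈ -1.7157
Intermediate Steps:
I = 1/98 ≈ 0.010204
(I*(-259) + z(16))/(-284421) + 488124/(-284493) = ((1/98)*(-259) - 5)/(-284421) + 488124/(-284493) = (-37/14 - 5)*(-1/284421) + 488124*(-1/284493) = -107/14*(-1/284421) - 162708/94831 = 107/3981894 - 162708/94831 = -647875862035/377606989914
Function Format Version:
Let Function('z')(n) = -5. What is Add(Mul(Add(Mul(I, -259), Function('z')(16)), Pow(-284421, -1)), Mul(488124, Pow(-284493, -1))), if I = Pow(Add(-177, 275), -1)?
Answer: Rational(-647875862035, 377606989914) ≈ -1.7157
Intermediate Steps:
I = Rational(1, 98) (I = Pow(98, -1) = Rational(1, 98) ≈ 0.010204)
Add(Mul(Add(Mul(I, -259), Function('z')(16)), Pow(-284421, -1)), Mul(488124, Pow(-284493, -1))) = Add(Mul(Add(Mul(Rational(1, 98), -259), -5), Pow(-284421, -1)), Mul(488124, Pow(-284493, -1))) = Add(Mul(Add(Rational(-37, 14), -5), Rational(-1, 284421)), Mul(488124, Rational(-1, 284493))) = Add(Mul(Rational(-107, 14), Rational(-1, 284421)), Rational(-162708, 94831)) = Add(Rational(107, 3981894), Rational(-162708, 94831)) = Rational(-647875862035, 377606989914)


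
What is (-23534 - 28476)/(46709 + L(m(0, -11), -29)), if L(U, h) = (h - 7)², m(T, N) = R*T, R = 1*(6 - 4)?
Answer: -10402/9601 ≈ -1.0834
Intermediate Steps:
R = 2 (R = 1*2 = 2)
m(T, N) = 2*T
L(U, h) = (-7 + h)²
(-23534 - 28476)/(46709 + L(m(0, -11), -29)) = (-23534 - 28476)/(46709 + (-7 - 29)²) = -52010/(46709 + (-36)²) = -52010/(46709 + 1296) = -52010/48005 = -52010*1/48005 = -10402/9601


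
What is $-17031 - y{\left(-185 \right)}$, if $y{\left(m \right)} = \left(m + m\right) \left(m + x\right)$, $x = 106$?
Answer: $-46261$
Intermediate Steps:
$y{\left(m \right)} = 2 m \left(106 + m\right)$ ($y{\left(m \right)} = \left(m + m\right) \left(m + 106\right) = 2 m \left(106 + m\right)$)
$-17031 - y{\left(-185 \right)} = -17031 - 2 \left(-185\right) \left(106 - 185\right) = -17031 - 2 \left(-185\right) \left(-79\right) = -17031 - 29230 = -46261$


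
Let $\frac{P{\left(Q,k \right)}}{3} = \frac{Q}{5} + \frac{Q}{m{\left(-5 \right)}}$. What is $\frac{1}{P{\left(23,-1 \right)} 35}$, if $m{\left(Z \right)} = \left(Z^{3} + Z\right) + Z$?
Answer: $\frac{9}{4186} \approx 0.00215$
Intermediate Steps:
$m{\left(Z \right)} = Z^{3} + 2 Z$ ($m{\left(Z \right)} = \left(Z + Z^{3}\right) + Z = Z^{3} + 2 Z$)
$P{\left(Q,k \right)} = \frac{26 Q}{45}$ ($P{\left(Q,k \right)} = 3 \left(\frac{Q}{5} + \frac{Q}{\left(-5\right) \left(2 + \left(-5\right)^{2}\right)}\right) = 3 \left(Q \frac{1}{5} + \frac{Q}{\left(-5\right) \left(2 + 25\right)}\right) = 3 \left(\frac{Q}{5} + \frac{Q}{\left(-5\right) 27}\right) = 3 \left(\frac{Q}{5} + \frac{Q}{-135}\right) = 3 \left(\frac{Q}{5} + Q \left(- \frac{1}{135}\right)\right) = 3 \left(\frac{Q}{5} - \frac{Q}{135}\right) = 3 \frac{26 Q}{135} = \frac{26 Q}{45}$)
$\frac{1}{P{\left(23,-1 \right)} 35} = \frac{1}{\frac{26}{45} \cdot 23 \cdot 35} = \frac{1}{\frac{598}{45} \cdot 35} = \frac{1}{\frac{4186}{9}} = \frac{9}{4186}$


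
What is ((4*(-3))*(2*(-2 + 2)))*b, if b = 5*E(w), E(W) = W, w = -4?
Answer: 0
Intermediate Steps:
b = -20 (b = 5*(-4) = -20)
((4*(-3))*(2*(-2 + 2)))*b = ((4*(-3))*(2*(-2 + 2)))*(-20) = -24*0*(-20) = -12*0*(-20) = 0*(-20) = 0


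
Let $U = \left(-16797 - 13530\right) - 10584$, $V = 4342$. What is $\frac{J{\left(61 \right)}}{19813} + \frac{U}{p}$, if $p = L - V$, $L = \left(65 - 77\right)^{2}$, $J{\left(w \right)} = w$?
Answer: $\frac{810825721}{83174974} \approx 9.7484$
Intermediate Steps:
$L = 144$ ($L = \left(-12\right)^{2} = 144$)
$U = -40911$ ($U = -30327 - 10584 = -40911$)
$p = -4198$ ($p = 144 - 4342 = -4198$)
$\frac{J{\left(61 \right)}}{19813} + \frac{U}{p} = \frac{61}{19813} - \frac{40911}{-4198} = 61 \cdot \frac{1}{19813} - - \frac{40911}{4198} = \frac{61}{19813} + \frac{40911}{4198} = \frac{810825721}{83174974}$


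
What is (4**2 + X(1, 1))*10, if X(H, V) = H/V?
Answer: 170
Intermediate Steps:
(4**2 + X(1, 1))*10 = (4**2 + 1/1)*10 = (16 + 1*1)*10 = (16 + 1)*10 = 17*10 = 170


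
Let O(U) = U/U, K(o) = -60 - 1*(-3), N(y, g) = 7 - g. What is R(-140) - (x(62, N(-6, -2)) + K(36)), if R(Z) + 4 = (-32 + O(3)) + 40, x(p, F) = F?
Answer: 53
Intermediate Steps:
K(o) = -57 (K(o) = -60 + 3 = -57)
O(U) = 1
R(Z) = 5 (R(Z) = -4 + ((-32 + 1) + 40) = -4 + (-31 + 40) = -4 + 9 = 5)
R(-140) - (x(62, N(-6, -2)) + K(36)) = 5 - ((7 - 1*(-2)) - 57) = 5 - ((7 + 2) - 57) = 5 - (9 - 57) = 5 - 1*(-48) = 5 + 48 = 53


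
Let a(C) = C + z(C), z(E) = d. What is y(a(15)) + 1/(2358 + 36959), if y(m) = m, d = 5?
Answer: 786341/39317 ≈ 20.000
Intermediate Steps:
z(E) = 5
a(C) = 5 + C (a(C) = C + 5 = 5 + C)
y(a(15)) + 1/(2358 + 36959) = (5 + 15) + 1/(2358 + 36959) = 20 + 1/39317 = 786341/39317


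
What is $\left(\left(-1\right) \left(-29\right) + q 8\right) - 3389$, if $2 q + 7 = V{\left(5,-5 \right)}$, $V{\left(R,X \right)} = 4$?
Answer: $-3372$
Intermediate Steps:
$q = - \frac{3}{2}$ ($q = - \frac{7}{2} + \frac{1}{2} \cdot 4 = - \frac{7}{2} + 2 = - \frac{3}{2} \approx -1.5$)
$\left(\left(-1\right) \left(-29\right) + q 8\right) - 3389 = \left(\left(-1\right) \left(-29\right) - 12\right) - 3389 = \left(29 - 12\right) - 3389 = 17 - 3389 = -3372$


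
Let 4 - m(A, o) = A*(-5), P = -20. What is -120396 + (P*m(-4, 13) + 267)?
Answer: -119809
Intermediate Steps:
m(A, o) = 4 + 5*A (m(A, o) = 4 - A*(-5) = 4 - (-5)*A = 4 + 5*A)
-120396 + (P*m(-4, 13) + 267) = -120396 + (-20*(4 + 5*(-4)) + 267) = -120396 + (-20*(4 - 20) + 267) = -120396 + (-20*(-16) + 267) = -120396 + (320 + 267) = -120396 + 587 = -119809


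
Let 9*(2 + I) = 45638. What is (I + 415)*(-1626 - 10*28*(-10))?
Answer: 57942770/9 ≈ 6.4381e+6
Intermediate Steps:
I = 45620/9 (I = -2 + (⅑)*45638 = -2 + 45638/9 = 45620/9 ≈ 5068.9)
(I + 415)*(-1626 - 10*28*(-10)) = (45620/9 + 415)*(-1626 - 10*28*(-10)) = 49355*(-1626 - 280*(-10))/9 = 49355*(-1626 + 2800)/9 = (49355/9)*1174 = 57942770/9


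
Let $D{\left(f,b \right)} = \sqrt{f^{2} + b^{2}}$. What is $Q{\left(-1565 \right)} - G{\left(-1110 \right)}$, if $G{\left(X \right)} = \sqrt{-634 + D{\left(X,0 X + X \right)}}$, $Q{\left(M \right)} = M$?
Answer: $-1565 - \sqrt{-634 + 1110 \sqrt{2}} \approx -1595.6$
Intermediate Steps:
$D{\left(f,b \right)} = \sqrt{b^{2} + f^{2}}$
$G{\left(X \right)} = \sqrt{-634 + \sqrt{2} \sqrt{X^{2}}}$ ($G{\left(X \right)} = \sqrt{-634 + \sqrt{\left(0 X + X\right)^{2} + X^{2}}} = \sqrt{-634 + \sqrt{\left(0 + X\right)^{2} + X^{2}}} = \sqrt{-634 + \sqrt{X^{2} + X^{2}}} = \sqrt{-634 + \sqrt{2 X^{2}}} = \sqrt{-634 + \sqrt{2} \sqrt{X^{2}}}$)
$Q{\left(-1565 \right)} - G{\left(-1110 \right)} = -1565 - \sqrt{-634 + \sqrt{2} \sqrt{\left(-1110\right)^{2}}} = -1565 - \sqrt{-634 + \sqrt{2} \sqrt{1232100}} = -1565 - \sqrt{-634 + \sqrt{2} \cdot 1110} = -1565 - \sqrt{-634 + 1110 \sqrt{2}}$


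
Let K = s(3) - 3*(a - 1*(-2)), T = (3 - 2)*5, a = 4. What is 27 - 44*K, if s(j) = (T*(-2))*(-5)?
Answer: -1381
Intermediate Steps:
T = 5 (T = 1*5 = 5)
s(j) = 50 (s(j) = (5*(-2))*(-5) = -10*(-5) = 50)
K = 32 (K = 50 - 3*(4 - 1*(-2)) = 50 - 3*(4 + 2) = 50 - 3*6 = 50 - 18 = 32)
27 - 44*K = 27 - 44*32 = 27 - 1408 = -1381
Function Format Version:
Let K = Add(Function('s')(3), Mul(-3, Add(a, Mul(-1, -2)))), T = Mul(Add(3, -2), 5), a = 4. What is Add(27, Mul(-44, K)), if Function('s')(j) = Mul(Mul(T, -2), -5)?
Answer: -1381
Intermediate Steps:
T = 5 (T = Mul(1, 5) = 5)
Function('s')(j) = 50 (Function('s')(j) = Mul(Mul(5, -2), -5) = Mul(-10, -5) = 50)
K = 32 (K = Add(50, Mul(-3, Add(4, Mul(-1, -2)))) = Add(50, Mul(-3, Add(4, 2))) = Add(50, Mul(-3, 6)) = Add(50, -18) = 32)
Add(27, Mul(-44, K)) = Add(27, Mul(-44, 32)) = Add(27, -1408) = -1381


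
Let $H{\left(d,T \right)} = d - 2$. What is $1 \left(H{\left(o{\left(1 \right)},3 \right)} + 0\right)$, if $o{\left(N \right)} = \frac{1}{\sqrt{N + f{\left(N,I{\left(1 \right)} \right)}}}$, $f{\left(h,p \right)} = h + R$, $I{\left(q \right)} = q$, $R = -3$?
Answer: $-2 - i \approx -2.0 - 1.0 i$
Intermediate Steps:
$f{\left(h,p \right)} = -3 + h$ ($f{\left(h,p \right)} = h - 3 = -3 + h$)
$o{\left(N \right)} = \frac{1}{\sqrt{-3 + 2 N}}$ ($o{\left(N \right)} = \frac{1}{\sqrt{N + \left(-3 + N\right)}} = \frac{1}{\sqrt{-3 + 2 N}}$)
$H{\left(d,T \right)} = -2 + d$ ($H{\left(d,T \right)} = d - 2 = -2 + d$)
$1 \left(H{\left(o{\left(1 \right)},3 \right)} + 0\right) = 1 \left(\left(-2 + \frac{1}{\sqrt{-3 + 2 \cdot 1}}\right) + 0\right) = 1 \left(\left(-2 + \frac{1}{\sqrt{-3 + 2}}\right) + 0\right) = 1 \left(\left(-2 + \frac{1}{\sqrt{-1}}\right) + 0\right) = 1 \left(\left(-2 - i\right) + 0\right) = 1 \left(-2 - i\right) = -2 - i$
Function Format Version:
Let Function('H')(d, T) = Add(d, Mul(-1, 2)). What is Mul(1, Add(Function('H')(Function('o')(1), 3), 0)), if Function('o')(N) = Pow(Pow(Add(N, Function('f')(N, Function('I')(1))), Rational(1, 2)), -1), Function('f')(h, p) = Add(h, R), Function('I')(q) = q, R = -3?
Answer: Add(-2, Mul(-1, I)) ≈ Add(-2.0000, Mul(-1.0000, I))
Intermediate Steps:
Function('f')(h, p) = Add(-3, h) (Function('f')(h, p) = Add(h, -3) = Add(-3, h))
Function('o')(N) = Pow(Add(-3, Mul(2, N)), Rational(-1, 2)) (Function('o')(N) = Pow(Pow(Add(N, Add(-3, N)), Rational(1, 2)), -1) = Pow(Pow(Add(-3, Mul(2, N)), Rational(1, 2)), -1) = Pow(Add(-3, Mul(2, N)), Rational(-1, 2)))
Function('H')(d, T) = Add(-2, d) (Function('H')(d, T) = Add(d, -2) = Add(-2, d))
Mul(1, Add(Function('H')(Function('o')(1), 3), 0)) = Mul(1, Add(Add(-2, Pow(Add(-3, Mul(2, 1)), Rational(-1, 2))), 0)) = Mul(1, Add(Add(-2, Pow(Add(-3, 2), Rational(-1, 2))), 0)) = Mul(1, Add(Add(-2, Pow(-1, Rational(-1, 2))), 0)) = Mul(1, Add(Add(-2, Mul(-1, I)), 0)) = Mul(1, Add(-2, Mul(-1, I))) = Add(-2, Mul(-1, I))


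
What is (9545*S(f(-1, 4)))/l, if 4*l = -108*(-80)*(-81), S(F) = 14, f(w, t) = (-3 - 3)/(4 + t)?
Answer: -13363/17496 ≈ -0.76377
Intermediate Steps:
f(w, t) = -6/(4 + t)
l = -174960 (l = (-108*(-80)*(-81))/4 = (8640*(-81))/4 = (¼)*(-699840) = -174960)
(9545*S(f(-1, 4)))/l = (9545*14)/(-174960) = 133630*(-1/174960) = -13363/17496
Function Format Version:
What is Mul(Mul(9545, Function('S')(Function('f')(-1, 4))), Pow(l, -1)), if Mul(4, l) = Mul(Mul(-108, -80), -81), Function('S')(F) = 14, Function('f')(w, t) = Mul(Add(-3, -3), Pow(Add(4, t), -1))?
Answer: Rational(-13363, 17496) ≈ -0.76377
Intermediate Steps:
Function('f')(w, t) = Mul(-6, Pow(Add(4, t), -1))
l = -174960 (l = Mul(Rational(1, 4), Mul(Mul(-108, -80), -81)) = Mul(Rational(1, 4), Mul(8640, -81)) = Mul(Rational(1, 4), -699840) = -174960)
Mul(Mul(9545, Function('S')(Function('f')(-1, 4))), Pow(l, -1)) = Mul(Mul(9545, 14), Pow(-174960, -1)) = Mul(133630, Rational(-1, 174960)) = Rational(-13363, 17496)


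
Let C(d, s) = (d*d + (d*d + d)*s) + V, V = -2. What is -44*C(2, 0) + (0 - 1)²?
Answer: -87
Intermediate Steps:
C(d, s) = -2 + d² + s*(d + d²) (C(d, s) = (d*d + (d*d + d)*s) - 2 = (d² + (d² + d)*s) - 2 = (d² + (d + d²)*s) - 2 = (d² + s*(d + d²)) - 2 = -2 + d² + s*(d + d²))
-44*C(2, 0) + (0 - 1)² = -44*(-2 + 2² + 2*0 + 0*2²) + (0 - 1)² = -44*(-2 + 4 + 0 + 0*4) + (-1)² = -44*(-2 + 4 + 0 + 0) + 1 = -44*2 + 1 = -88 + 1 = -87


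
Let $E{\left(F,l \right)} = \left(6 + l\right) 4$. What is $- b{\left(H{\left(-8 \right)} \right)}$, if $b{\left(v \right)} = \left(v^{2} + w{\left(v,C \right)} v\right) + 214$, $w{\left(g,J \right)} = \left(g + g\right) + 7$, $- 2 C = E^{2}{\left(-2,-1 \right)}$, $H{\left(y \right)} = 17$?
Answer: $-1200$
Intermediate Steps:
$E{\left(F,l \right)} = 24 + 4 l$
$C = -200$ ($C = - \frac{\left(24 + 4 \left(-1\right)\right)^{2}}{2} = - \frac{\left(24 - 4\right)^{2}}{2} = - \frac{20^{2}}{2} = \left(- \frac{1}{2}\right) 400 = -200$)
$w{\left(g,J \right)} = 7 + 2 g$ ($w{\left(g,J \right)} = 2 g + 7 = 7 + 2 g$)
$b{\left(v \right)} = 214 + v^{2} + v \left(7 + 2 v\right)$ ($b{\left(v \right)} = \left(v^{2} + \left(7 + 2 v\right) v\right) + 214 = \left(v^{2} + v \left(7 + 2 v\right)\right) + 214 = 214 + v^{2} + v \left(7 + 2 v\right)$)
$- b{\left(H{\left(-8 \right)} \right)} = - (214 + 3 \cdot 17^{2} + 7 \cdot 17) = - (214 + 3 \cdot 289 + 119) = - (214 + 867 + 119) = \left(-1\right) 1200 = -1200$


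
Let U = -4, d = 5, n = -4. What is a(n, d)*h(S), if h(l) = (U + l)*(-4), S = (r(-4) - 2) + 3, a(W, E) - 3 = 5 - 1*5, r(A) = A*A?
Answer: -156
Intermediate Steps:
r(A) = A²
a(W, E) = 3 (a(W, E) = 3 + (5 - 1*5) = 3 + (5 - 5) = 3 + 0 = 3)
S = 17 (S = ((-4)² - 2) + 3 = (16 - 2) + 3 = 14 + 3 = 17)
h(l) = 16 - 4*l (h(l) = (-4 + l)*(-4) = 16 - 4*l)
a(n, d)*h(S) = 3*(16 - 4*17) = 3*(16 - 68) = 3*(-52) = -156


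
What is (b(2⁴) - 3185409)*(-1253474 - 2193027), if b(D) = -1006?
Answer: 10981982483915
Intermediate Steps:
(b(2⁴) - 3185409)*(-1253474 - 2193027) = (-1006 - 3185409)*(-1253474 - 2193027) = -3186415*(-3446501) = 10981982483915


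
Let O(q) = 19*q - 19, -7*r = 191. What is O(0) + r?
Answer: -324/7 ≈ -46.286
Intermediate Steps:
r = -191/7 (r = -⅐*191 = -191/7 ≈ -27.286)
O(q) = -19 + 19*q
O(0) + r = (-19 + 19*0) - 191/7 = (-19 + 0) - 191/7 = -19 - 191/7 = -324/7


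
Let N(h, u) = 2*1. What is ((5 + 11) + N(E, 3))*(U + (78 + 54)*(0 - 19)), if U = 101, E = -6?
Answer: -43326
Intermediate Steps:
N(h, u) = 2
((5 + 11) + N(E, 3))*(U + (78 + 54)*(0 - 19)) = ((5 + 11) + 2)*(101 + (78 + 54)*(0 - 19)) = (16 + 2)*(101 + 132*(-19)) = 18*(101 - 2508) = 18*(-2407) = -43326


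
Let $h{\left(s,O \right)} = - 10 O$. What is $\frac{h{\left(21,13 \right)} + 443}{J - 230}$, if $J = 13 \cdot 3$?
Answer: $- \frac{313}{191} \approx -1.6387$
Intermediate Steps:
$J = 39$
$\frac{h{\left(21,13 \right)} + 443}{J - 230} = \frac{\left(-10\right) 13 + 443}{39 - 230} = \frac{-130 + 443}{-191} = 313 \left(- \frac{1}{191}\right) = - \frac{313}{191}$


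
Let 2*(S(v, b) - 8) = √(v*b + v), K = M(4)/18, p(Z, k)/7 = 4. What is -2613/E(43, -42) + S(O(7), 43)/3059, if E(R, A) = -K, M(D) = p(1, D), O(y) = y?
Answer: 1468135/874 + √77/3059 ≈ 1679.8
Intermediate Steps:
p(Z, k) = 28 (p(Z, k) = 7*4 = 28)
M(D) = 28
K = 14/9 (K = 28/18 = 28*(1/18) = 14/9 ≈ 1.5556)
S(v, b) = 8 + √(v + b*v)/2 (S(v, b) = 8 + √(v*b + v)/2 = 8 + √(b*v + v)/2 = 8 + √(v + b*v)/2)
E(R, A) = -14/9 (E(R, A) = -1*14/9 = -14/9)
-2613/E(43, -42) + S(O(7), 43)/3059 = -2613/(-14/9) + (8 + √(7*(1 + 43))/2)/3059 = -2613*(-9/14) + (8 + √(7*44)/2)*(1/3059) = 23517/14 + (8 + √308/2)*(1/3059) = 23517/14 + (8 + (2*√77)/2)*(1/3059) = 23517/14 + (8 + √77)*(1/3059) = 23517/14 + (8/3059 + √77/3059) = 1468135/874 + √77/3059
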